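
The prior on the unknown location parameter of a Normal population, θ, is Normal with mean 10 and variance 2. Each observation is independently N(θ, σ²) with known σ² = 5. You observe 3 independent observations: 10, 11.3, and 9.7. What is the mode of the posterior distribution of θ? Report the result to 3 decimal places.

n = 3; x̄ = (10 + 11.3 + 9.7)/3 = 31/3 = 31/3 ≈ 10.3333.
For a Normal prior and Normal likelihood with known variance, the posterior is Normal; its mode equals its mean, the precision-weighted average.
Prior precision 1/σ₀² = 1/2 = 0.5; data precision n/σ² = 3/5 = 0.6.
θ̂ = (0.5·10 + 0.6·(31/3)) / (0.5 + 0.6) = 11.2/1.1 = 112/11 ≈ 10.182.

θ̂_MAP = 10.182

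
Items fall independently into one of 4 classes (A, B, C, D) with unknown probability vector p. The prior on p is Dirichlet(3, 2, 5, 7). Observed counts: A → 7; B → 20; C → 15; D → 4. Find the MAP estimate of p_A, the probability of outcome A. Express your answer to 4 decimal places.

MAP estimate of p_A = 0.1525

The posterior is Dirichlet(αᵢ + nᵢ) = Dirichlet(10, 22, 20, 11).
For a Dirichlet(a₁,…,a_K) with all aᵢ > 1, the mode has j-th component (aⱼ − 1)/(Σaᵢ − K).
Here Σaᵢ = 63 and K = 4, so p_A = (10 − 1)/(63 − 4) = 9/59 ≈ 0.1525.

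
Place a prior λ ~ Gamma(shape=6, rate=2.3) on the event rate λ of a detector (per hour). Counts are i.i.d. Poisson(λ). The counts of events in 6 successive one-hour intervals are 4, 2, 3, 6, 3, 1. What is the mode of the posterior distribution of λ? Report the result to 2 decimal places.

Σxᵢ = 4+2+3+6+3+1 = 19, with n = 6.
Posterior ∝ λ^5e^(−2.3λ) · λ^19e^(−6λ) = λ^24e^(−8.3λ), i.e. Gamma(shape=25, rate=8.3).
The mode of a Gamma(a, b) with a ≥ 1 (shape–rate) is (a−1)/b = 24/8.3 ≈ 2.89.

λ̂_MAP = 2.89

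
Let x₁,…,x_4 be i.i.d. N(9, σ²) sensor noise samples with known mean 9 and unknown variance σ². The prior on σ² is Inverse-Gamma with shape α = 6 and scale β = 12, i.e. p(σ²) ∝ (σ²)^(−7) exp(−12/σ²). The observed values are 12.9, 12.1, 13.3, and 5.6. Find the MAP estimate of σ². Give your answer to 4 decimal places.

Sum of squared deviations about the known mean: SS = (12.9−9)² + (12.1−9)² + (13.3−9)² + (5.6−9)² = 54.87.
The Normal likelihood contributes (σ²)^(−n/2) exp(−SS/(2σ²)), so the posterior is Inverse-Gamma(α + n/2, β + SS/2) = Inverse-Gamma(8, 39.435).
The mode of Inverse-Gamma(a, b) is b/(a+1) = 39.435/9 ≈ 4.3817.

σ̂²_MAP = 4.3817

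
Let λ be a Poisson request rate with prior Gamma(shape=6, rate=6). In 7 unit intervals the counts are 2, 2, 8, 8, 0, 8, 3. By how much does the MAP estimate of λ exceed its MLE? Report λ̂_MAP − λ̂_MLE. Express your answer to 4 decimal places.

Σxᵢ = 31. Posterior is Gamma(37, 13); MAP = (37−1)/13 = 36/13 ≈ 2.76923.
MLE = x̄ = 31/7 ≈ 4.42857.
Difference = 36/13 − 31/7 = -151/91 ≈ -1.6593.

MAP − MLE = -1.6593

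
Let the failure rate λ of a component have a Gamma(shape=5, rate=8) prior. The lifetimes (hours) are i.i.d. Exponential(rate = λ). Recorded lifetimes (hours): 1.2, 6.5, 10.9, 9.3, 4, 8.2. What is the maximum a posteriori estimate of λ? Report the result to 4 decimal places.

The Exponential(rate=λ) likelihood is ∝ λ^n e^(−λΣtᵢ). Here n = 6 and Σtᵢ = 1.2 + 6.5 + 10.9 + 9.3 + 4 + 8.2 = 40.1.
Posterior ∝ λ^4e^(−8λ) · λ^6e^(−40.1λ) = λ^10e^(−48.1λ), i.e. Gamma(11, 48.1).
Mode = (a−1)/b = 10/48.1 ≈ 0.2079.

λ̂_MAP = 0.2079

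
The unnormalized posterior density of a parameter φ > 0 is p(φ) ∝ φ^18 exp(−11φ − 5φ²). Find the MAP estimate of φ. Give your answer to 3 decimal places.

φ̂_MAP = 0.900

ℓ'(φ) = 18/φ − 11 − 10φ. Setting this to zero and multiplying by φ: 10φ² + 11φ − 18 = 0.
φ = (−11 + √(11² + 4·10·18)) / (2·10) = (−11 + √841) / 20 = (−11 + 29)/20 = 9/10.
ℓ''(φ) = −18/φ² − 10 < 0, confirming a maximum.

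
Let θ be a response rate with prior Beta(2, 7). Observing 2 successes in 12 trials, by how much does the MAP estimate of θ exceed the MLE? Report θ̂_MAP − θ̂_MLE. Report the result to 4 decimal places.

MAP − MLE = -0.0088

Posterior is Beta(4, 17); MAP = (4−1)/(21−2) = 3/19 ≈ 0.15789.
MLE ignores the prior: θ̂_MLE = k/n = 2/12 ≈ 0.16667.
Difference = 3/19 − 2/12 = -1/114 ≈ -0.0088.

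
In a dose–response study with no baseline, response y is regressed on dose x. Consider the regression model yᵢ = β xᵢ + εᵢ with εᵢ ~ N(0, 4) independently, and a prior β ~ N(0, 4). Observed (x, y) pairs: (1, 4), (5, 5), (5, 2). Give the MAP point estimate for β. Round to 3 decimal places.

log p(β | y) = −Σ(yᵢ − βxᵢ)²/(2·4) − β²/(2·4) + const.
Setting the derivative to zero: Σxᵢ(yᵢ − βxᵢ)/4 − β/4 = 0, so β = Σxᵢyᵢ / (Σxᵢ² + σ²/τ²).
Σxᵢyᵢ = 1·4 + 5·5 + 5·2 = 39; Σxᵢ² = 51; σ²/τ² = 1.
β̂_MAP = 39 / (51 + 1) = 39/52 ≈ 0.750.

β̂_MAP = 0.750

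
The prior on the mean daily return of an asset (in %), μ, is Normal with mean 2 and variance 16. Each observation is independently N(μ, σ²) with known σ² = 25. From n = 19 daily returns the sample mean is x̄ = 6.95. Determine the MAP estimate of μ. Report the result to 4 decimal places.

n = 19, x̄ = 6.95.
For a Normal prior and Normal likelihood with known variance, the posterior is Normal; its mode equals its mean, the precision-weighted average.
Prior precision 1/σ₀² = 1/16 = 0.0625; data precision n/σ² = 19/25 = 0.76.
μ̂ = (0.0625·2 + 0.76·6.95) / (0.0625 + 0.76) = 5.407/0.8225 = 10814/1645 ≈ 6.5739.

μ̂_MAP = 6.5739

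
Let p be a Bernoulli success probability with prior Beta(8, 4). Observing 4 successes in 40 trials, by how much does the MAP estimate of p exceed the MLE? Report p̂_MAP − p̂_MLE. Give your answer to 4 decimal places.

Posterior is Beta(12, 40); MAP = (12−1)/(52−2) = 11/50 ≈ 0.22000.
MLE ignores the prior: p̂_MLE = k/n = 4/40 ≈ 0.10000.
Difference = 11/50 − 4/40 = 3/25 ≈ 0.1200.

MAP − MLE = 0.1200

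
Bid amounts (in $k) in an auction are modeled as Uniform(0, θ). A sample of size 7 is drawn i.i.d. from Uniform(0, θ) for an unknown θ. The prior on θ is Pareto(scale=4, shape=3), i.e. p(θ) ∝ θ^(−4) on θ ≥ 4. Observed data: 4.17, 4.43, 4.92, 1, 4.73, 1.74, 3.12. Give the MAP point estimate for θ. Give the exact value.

θ̂_MAP = 4.92

The Uniform(0, θ) likelihood is θ^(−n) for θ ≥ max(xᵢ), zero otherwise. Here max(xᵢ) = 4.92.
Posterior ∝ θ^(−4) · θ^(−7) = θ^(−11) on θ ≥ max(4, 4.92) = 4.92.
This density is strictly decreasing in θ, so the posterior mode lies at the lower boundary of the support.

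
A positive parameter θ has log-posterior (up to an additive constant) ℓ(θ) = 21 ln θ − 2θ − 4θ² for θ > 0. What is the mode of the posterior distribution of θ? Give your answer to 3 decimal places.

ℓ'(θ) = 21/θ − 2 − 8θ. Setting this to zero and multiplying by θ: 8θ² + 2θ − 21 = 0.
θ = (−2 + √(2² + 4·8·21)) / (2·8) = (−2 + √676) / 16 = (−2 + 26)/16 = 3/2.
ℓ''(θ) = −21/θ² − 8 < 0, confirming a maximum.

θ̂_MAP = 1.500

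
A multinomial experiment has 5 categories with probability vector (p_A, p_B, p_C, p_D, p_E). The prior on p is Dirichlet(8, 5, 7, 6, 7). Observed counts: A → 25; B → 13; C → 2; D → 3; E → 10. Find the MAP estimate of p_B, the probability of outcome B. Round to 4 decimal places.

The posterior is Dirichlet(αᵢ + nᵢ) = Dirichlet(33, 18, 9, 9, 17).
For a Dirichlet(a₁,…,a_K) with all aᵢ > 1, the mode has j-th component (aⱼ − 1)/(Σaᵢ − K).
Here Σaᵢ = 86 and K = 5, so p_B = (18 − 1)/(86 − 5) = 17/81 ≈ 0.2099.

MAP estimate of p_B = 0.2099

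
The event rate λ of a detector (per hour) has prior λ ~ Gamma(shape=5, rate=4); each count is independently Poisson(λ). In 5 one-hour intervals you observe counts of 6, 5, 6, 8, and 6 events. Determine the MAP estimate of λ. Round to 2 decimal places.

Σxᵢ = 6+5+6+8+6 = 31, with n = 5.
Posterior ∝ λ^4e^(−4λ) · λ^31e^(−5λ) = λ^35e^(−9λ), i.e. Gamma(shape=36, rate=9).
The mode of a Gamma(a, b) with a ≥ 1 (shape–rate) is (a−1)/b = 35/9 ≈ 3.89.

λ̂_MAP = 3.89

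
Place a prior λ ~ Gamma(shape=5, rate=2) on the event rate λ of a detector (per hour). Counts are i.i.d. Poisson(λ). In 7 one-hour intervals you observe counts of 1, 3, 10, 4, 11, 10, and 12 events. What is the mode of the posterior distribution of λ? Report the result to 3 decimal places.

λ̂_MAP = 6.111

Σxᵢ = 1+3+10+4+11+10+12 = 51, with n = 7.
Posterior ∝ λ^4e^(−2λ) · λ^51e^(−7λ) = λ^55e^(−9λ), i.e. Gamma(shape=56, rate=9).
The mode of a Gamma(a, b) with a ≥ 1 (shape–rate) is (a−1)/b = 55/9 ≈ 6.111.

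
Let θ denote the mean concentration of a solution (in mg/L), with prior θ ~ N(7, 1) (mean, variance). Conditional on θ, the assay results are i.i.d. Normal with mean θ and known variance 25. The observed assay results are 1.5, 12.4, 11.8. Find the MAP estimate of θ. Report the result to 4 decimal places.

θ̂_MAP = 7.1679

n = 3; x̄ = (1.5 + 12.4 + 11.8)/3 = 25.7/3 = 257/30 ≈ 8.5667.
For a Normal prior and Normal likelihood with known variance, the posterior is Normal; its mode equals its mean, the precision-weighted average.
Prior precision 1/σ₀² = 1/1 = 1; data precision n/σ² = 3/25 = 0.12.
θ̂ = (1·7 + 0.12·(257/30)) / (1 + 0.12) = 8.028/1.12 = 2007/280 ≈ 7.1679.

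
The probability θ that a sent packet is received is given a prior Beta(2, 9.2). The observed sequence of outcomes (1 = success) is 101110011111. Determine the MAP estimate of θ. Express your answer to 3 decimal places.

θ̂_MAP = 0.472

Prior: Beta(2, 9.2).
Data: 9 successes in 12 trials (from the sequence). The binomial likelihood contributes θ^9(1−θ)^3, so the posterior is Beta(2+9, 9.2+3) = Beta(11, 12.2).
For Beta(a, b) with a, b > 1 the mode is (a−1)/(a+b−2) = 10/21.2 ≈ 0.472.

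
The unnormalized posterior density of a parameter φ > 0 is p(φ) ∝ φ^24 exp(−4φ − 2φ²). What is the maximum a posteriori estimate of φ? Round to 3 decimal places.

ℓ'(φ) = 24/φ − 4 − 4φ. Setting this to zero and multiplying by φ: 4φ² + 4φ − 24 = 0.
φ = (−4 + √(4² + 4·4·24)) / (2·4) = (−4 + √400) / 8 = (−4 + 20)/8 = 2.
ℓ''(φ) = −24/φ² − 4 < 0, confirming a maximum.

φ̂_MAP = 2.000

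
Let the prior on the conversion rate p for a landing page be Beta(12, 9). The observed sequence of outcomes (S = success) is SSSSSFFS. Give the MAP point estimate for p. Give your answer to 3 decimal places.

p̂_MAP = 0.630

Prior: Beta(12, 9).
Data: 6 successes in 8 trials (from the sequence). The binomial likelihood contributes p^6(1−p)^2, so the posterior is Beta(12+6, 9+2) = Beta(18, 11).
For Beta(a, b) with a, b > 1 the mode is (a−1)/(a+b−2) = 17/27 ≈ 0.630.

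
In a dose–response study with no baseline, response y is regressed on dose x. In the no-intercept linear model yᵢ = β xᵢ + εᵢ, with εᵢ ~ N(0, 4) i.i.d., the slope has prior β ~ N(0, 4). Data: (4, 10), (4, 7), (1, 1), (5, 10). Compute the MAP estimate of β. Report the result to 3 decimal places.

β̂_MAP = 2.017

log p(β | y) = −Σ(yᵢ − βxᵢ)²/(2·4) − β²/(2·4) + const.
Setting the derivative to zero: Σxᵢ(yᵢ − βxᵢ)/4 − β/4 = 0, so β = Σxᵢyᵢ / (Σxᵢ² + σ²/τ²).
Σxᵢyᵢ = 4·10 + 4·7 + 1·1 + 5·10 = 119; Σxᵢ² = 58; σ²/τ² = 1.
β̂_MAP = 119 / (58 + 1) = 119/59 ≈ 2.017.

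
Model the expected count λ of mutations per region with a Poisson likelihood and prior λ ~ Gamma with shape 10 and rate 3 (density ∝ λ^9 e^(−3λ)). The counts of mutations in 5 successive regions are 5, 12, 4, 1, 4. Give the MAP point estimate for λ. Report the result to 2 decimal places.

Σxᵢ = 5+12+4+1+4 = 26, with n = 5.
Posterior ∝ λ^9e^(−3λ) · λ^26e^(−5λ) = λ^35e^(−8λ), i.e. Gamma(shape=36, rate=8).
The mode of a Gamma(a, b) with a ≥ 1 (shape–rate) is (a−1)/b = 35/8 ≈ 4.38.

λ̂_MAP = 4.38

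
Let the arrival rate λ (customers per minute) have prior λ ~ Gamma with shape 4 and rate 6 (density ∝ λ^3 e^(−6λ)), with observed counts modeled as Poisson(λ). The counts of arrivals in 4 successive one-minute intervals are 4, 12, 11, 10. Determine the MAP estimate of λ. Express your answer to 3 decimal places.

λ̂_MAP = 4.000

Σxᵢ = 4+12+11+10 = 37, with n = 4.
Posterior ∝ λ^3e^(−6λ) · λ^37e^(−4λ) = λ^40e^(−10λ), i.e. Gamma(shape=41, rate=10).
The mode of a Gamma(a, b) with a ≥ 1 (shape–rate) is (a−1)/b = 40/10 ≈ 4.000.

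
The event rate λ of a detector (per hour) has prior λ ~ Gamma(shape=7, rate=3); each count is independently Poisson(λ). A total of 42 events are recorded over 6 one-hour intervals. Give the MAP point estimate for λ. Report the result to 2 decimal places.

Σxᵢ = 42, n = 6.
Posterior ∝ λ^6e^(−3λ) · λ^42e^(−6λ) = λ^48e^(−9λ), i.e. Gamma(shape=49, rate=9).
The mode of a Gamma(a, b) with a ≥ 1 (shape–rate) is (a−1)/b = 48/9 ≈ 5.33.

λ̂_MAP = 5.33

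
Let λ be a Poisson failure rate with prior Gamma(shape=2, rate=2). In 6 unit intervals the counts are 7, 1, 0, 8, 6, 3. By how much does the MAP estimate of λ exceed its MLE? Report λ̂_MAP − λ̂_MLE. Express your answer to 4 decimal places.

MAP − MLE = -0.9167

Σxᵢ = 25. Posterior is Gamma(27, 8); MAP = (27−1)/8 = 26/8 ≈ 3.25000.
MLE = x̄ = 25/6 ≈ 4.16667.
Difference = 26/8 − 25/6 = -11/12 ≈ -0.9167.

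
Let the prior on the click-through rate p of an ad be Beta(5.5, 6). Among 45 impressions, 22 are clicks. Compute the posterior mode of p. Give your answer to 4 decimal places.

Prior: Beta(5.5, 6).
Data: 22 successes in 45 trials. The binomial likelihood contributes p^22(1−p)^23, so the posterior is Beta(5.5+22, 6+23) = Beta(27.5, 29).
For Beta(a, b) with a, b > 1 the mode is (a−1)/(a+b−2) = 26.5/54.5 ≈ 0.4862.

p̂_MAP = 0.4862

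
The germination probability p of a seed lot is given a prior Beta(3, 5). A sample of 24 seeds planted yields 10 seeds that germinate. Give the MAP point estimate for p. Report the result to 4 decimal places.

p̂_MAP = 0.4000

Prior: Beta(3, 5).
Data: 10 successes in 24 trials. The binomial likelihood contributes p^10(1−p)^14, so the posterior is Beta(3+10, 5+14) = Beta(13, 19).
For Beta(a, b) with a, b > 1 the mode is (a−1)/(a+b−2) = 12/30 ≈ 0.4000.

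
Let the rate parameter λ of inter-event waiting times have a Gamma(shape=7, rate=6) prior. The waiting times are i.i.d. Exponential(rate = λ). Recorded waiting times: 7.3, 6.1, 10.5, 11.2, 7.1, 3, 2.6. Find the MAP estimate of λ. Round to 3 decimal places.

λ̂_MAP = 0.242

The Exponential(rate=λ) likelihood is ∝ λ^n e^(−λΣtᵢ). Here n = 7 and Σtᵢ = 7.3 + 6.1 + 10.5 + 11.2 + 7.1 + 3 + 2.6 = 47.8.
Posterior ∝ λ^6e^(−6λ) · λ^7e^(−47.8λ) = λ^13e^(−53.8λ), i.e. Gamma(14, 53.8).
Mode = (a−1)/b = 13/53.8 ≈ 0.242.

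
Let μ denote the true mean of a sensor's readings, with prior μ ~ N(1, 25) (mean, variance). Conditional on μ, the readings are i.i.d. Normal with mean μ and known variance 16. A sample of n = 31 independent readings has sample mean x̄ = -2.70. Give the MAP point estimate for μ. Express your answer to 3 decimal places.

n = 31, x̄ = -2.70.
For a Normal prior and Normal likelihood with known variance, the posterior is Normal; its mode equals its mean, the precision-weighted average.
Prior precision 1/σ₀² = 1/25 = 0.04; data precision n/σ² = 31/16 = 1.9375.
μ̂ = (0.04·1 + 1.9375·(-2.7)) / (0.04 + 1.9375) = (-5.19125)/1.9775 = -4153/1582 ≈ -2.625.

μ̂_MAP = -2.625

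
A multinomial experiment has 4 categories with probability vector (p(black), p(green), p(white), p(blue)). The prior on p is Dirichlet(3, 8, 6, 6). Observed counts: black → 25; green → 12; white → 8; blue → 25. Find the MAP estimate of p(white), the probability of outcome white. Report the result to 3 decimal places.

MAP estimate of p(white) = 0.146

The posterior is Dirichlet(αᵢ + nᵢ) = Dirichlet(28, 20, 14, 31).
For a Dirichlet(a₁,…,a_K) with all aᵢ > 1, the mode has j-th component (aⱼ − 1)/(Σaᵢ − K).
Here Σaᵢ = 93 and K = 4, so p(white) = (14 − 1)/(93 − 4) = 13/89 ≈ 0.146.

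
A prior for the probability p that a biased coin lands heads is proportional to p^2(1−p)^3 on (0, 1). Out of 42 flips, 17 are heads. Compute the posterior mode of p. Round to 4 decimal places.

The prior density ∝ p^2(1−p)^3 is the kernel of Beta(3, 4).
Data: 17 successes in 42 trials. The binomial likelihood contributes p^17(1−p)^25, so the posterior is Beta(3+17, 4+25) = Beta(20, 29).
For Beta(a, b) with a, b > 1 the mode is (a−1)/(a+b−2) = 19/47 ≈ 0.4043.

p̂_MAP = 0.4043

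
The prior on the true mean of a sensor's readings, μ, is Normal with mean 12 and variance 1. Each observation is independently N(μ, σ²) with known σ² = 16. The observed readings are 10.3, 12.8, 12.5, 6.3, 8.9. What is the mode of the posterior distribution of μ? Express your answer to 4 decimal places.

n = 5; x̄ = (10.3 + 12.8 + 12.5 + 6.3 + 8.9)/5 = 50.8/5 = 10.16.
For a Normal prior and Normal likelihood with known variance, the posterior is Normal; its mode equals its mean, the precision-weighted average.
Prior precision 1/σ₀² = 1/1 = 1; data precision n/σ² = 5/16 = 0.3125.
μ̂ = (1·12 + 0.3125·10.16) / (1 + 0.3125) = 15.175/1.3125 = 1214/105 ≈ 11.5619.

μ̂_MAP = 11.5619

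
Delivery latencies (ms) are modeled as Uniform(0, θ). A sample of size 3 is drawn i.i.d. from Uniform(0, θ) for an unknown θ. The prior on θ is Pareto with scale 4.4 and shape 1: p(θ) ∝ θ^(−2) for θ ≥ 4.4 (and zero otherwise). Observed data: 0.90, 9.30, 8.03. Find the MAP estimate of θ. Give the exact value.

θ̂_MAP = 9.30

The Uniform(0, θ) likelihood is θ^(−n) for θ ≥ max(xᵢ), zero otherwise. Here max(xᵢ) = 9.30.
Posterior ∝ θ^(−2) · θ^(−3) = θ^(−5) on θ ≥ max(4.4, 9.30) = 9.30.
This density is strictly decreasing in θ, so the posterior mode lies at the lower boundary of the support.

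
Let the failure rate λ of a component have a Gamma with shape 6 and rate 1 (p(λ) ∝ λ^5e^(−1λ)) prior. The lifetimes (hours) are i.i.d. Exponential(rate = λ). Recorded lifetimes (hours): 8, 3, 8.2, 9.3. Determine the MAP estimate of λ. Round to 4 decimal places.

The Exponential(rate=λ) likelihood is ∝ λ^n e^(−λΣtᵢ). Here n = 4 and Σtᵢ = 8 + 3 + 8.2 + 9.3 = 28.5.
Posterior ∝ λ^5e^(−1λ) · λ^4e^(−28.5λ) = λ^9e^(−29.5λ), i.e. Gamma(10, 29.5).
Mode = (a−1)/b = 9/29.5 ≈ 0.3051.

λ̂_MAP = 0.3051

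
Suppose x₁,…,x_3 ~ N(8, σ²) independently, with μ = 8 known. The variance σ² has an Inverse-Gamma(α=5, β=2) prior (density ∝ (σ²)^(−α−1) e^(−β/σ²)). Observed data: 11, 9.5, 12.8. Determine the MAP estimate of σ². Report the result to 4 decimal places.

Sum of squared deviations about the known mean: SS = (11−8)² + (9.5−8)² + (12.8−8)² = 34.29.
The Normal likelihood contributes (σ²)^(−n/2) exp(−SS/(2σ²)), so the posterior is Inverse-Gamma(α + n/2, β + SS/2) = Inverse-Gamma(6.5, 19.145).
The mode of Inverse-Gamma(a, b) is b/(a+1) = 19.145/7.5 ≈ 2.5527.

σ̂²_MAP = 2.5527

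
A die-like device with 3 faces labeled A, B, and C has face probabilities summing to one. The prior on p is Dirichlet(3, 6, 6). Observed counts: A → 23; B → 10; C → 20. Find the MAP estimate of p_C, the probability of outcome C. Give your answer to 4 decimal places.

MAP estimate of p_C = 0.3846

The posterior is Dirichlet(αᵢ + nᵢ) = Dirichlet(26, 16, 26).
For a Dirichlet(a₁,…,a_K) with all aᵢ > 1, the mode has j-th component (aⱼ − 1)/(Σaᵢ − K).
Here Σaᵢ = 68 and K = 3, so p_C = (26 − 1)/(68 − 3) = 25/65 ≈ 0.3846.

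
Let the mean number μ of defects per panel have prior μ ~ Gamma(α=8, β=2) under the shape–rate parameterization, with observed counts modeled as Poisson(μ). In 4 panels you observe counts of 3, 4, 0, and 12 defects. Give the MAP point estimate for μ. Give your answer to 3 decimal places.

Σxᵢ = 3+4+0+12 = 19, with n = 4.
Posterior ∝ μ^7e^(−2μ) · μ^19e^(−4μ) = μ^26e^(−6μ), i.e. Gamma(shape=27, rate=6).
The mode of a Gamma(a, b) with a ≥ 1 (shape–rate) is (a−1)/b = 26/6 ≈ 4.333.

μ̂_MAP = 4.333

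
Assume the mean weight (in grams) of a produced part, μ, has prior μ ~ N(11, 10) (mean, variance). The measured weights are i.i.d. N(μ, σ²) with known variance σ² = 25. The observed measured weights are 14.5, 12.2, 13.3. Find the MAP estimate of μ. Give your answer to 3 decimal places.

n = 3; x̄ = (14.5 + 12.2 + 13.3)/3 = 40/3 = 40/3 ≈ 13.3333.
For a Normal prior and Normal likelihood with known variance, the posterior is Normal; its mode equals its mean, the precision-weighted average.
Prior precision 1/σ₀² = 1/10 = 0.1; data precision n/σ² = 3/25 = 0.12.
μ̂ = (0.1·11 + 0.12·(40/3)) / (0.1 + 0.12) = 2.7/0.22 = 135/11 ≈ 12.273.

μ̂_MAP = 12.273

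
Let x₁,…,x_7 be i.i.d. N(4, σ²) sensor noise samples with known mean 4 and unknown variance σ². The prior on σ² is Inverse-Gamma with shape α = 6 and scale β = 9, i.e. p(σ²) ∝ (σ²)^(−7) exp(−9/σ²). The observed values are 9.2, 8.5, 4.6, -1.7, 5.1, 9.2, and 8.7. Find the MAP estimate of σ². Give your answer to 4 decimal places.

Sum of squared deviations about the known mean: SS = (9.2−4)² + (8.5−4)² + (4.6−4)² + (-1.7−4)² + (5.1−4)² + (9.2−4)² + (8.7−4)² = 130.48.
The Normal likelihood contributes (σ²)^(−n/2) exp(−SS/(2σ²)), so the posterior is Inverse-Gamma(α + n/2, β + SS/2) = Inverse-Gamma(9.5, 74.24).
The mode of Inverse-Gamma(a, b) is b/(a+1) = 74.24/10.5 ≈ 7.0705.

σ̂²_MAP = 7.0705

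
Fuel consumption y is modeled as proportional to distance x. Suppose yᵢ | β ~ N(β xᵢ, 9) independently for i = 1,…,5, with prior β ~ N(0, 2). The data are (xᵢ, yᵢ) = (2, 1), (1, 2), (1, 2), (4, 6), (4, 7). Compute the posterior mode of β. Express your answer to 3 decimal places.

β̂_MAP = 1.365

log p(β | y) = −Σ(yᵢ − βxᵢ)²/(2·9) − β²/(2·2) + const.
Setting the derivative to zero: Σxᵢ(yᵢ − βxᵢ)/9 − β/2 = 0, so β = Σxᵢyᵢ / (Σxᵢ² + σ²/τ²).
Σxᵢyᵢ = 2·1 + 1·2 + 1·2 + 4·6 + 4·7 = 58; Σxᵢ² = 38; σ²/τ² = 4.5.
β̂_MAP = 58 / (38 + 4.5) = 58/42.5 ≈ 1.365.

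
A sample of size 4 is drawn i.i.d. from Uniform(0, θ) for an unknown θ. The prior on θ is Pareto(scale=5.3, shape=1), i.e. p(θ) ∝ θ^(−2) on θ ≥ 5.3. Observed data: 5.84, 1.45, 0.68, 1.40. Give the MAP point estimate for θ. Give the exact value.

The Uniform(0, θ) likelihood is θ^(−n) for θ ≥ max(xᵢ), zero otherwise. Here max(xᵢ) = 5.84.
Posterior ∝ θ^(−2) · θ^(−4) = θ^(−6) on θ ≥ max(5.3, 5.84) = 5.84.
This density is strictly decreasing in θ, so the posterior mode lies at the lower boundary of the support.

θ̂_MAP = 5.84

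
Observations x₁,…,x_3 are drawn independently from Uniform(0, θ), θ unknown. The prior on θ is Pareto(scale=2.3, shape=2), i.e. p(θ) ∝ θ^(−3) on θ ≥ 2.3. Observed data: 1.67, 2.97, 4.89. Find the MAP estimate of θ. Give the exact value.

The Uniform(0, θ) likelihood is θ^(−n) for θ ≥ max(xᵢ), zero otherwise. Here max(xᵢ) = 4.89.
Posterior ∝ θ^(−3) · θ^(−3) = θ^(−6) on θ ≥ max(2.3, 4.89) = 4.89.
This density is strictly decreasing in θ, so the posterior mode lies at the lower boundary of the support.

θ̂_MAP = 4.89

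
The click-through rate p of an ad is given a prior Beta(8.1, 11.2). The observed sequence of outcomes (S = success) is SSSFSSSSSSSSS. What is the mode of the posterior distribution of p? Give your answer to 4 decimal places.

p̂_MAP = 0.6304

Prior: Beta(8.1, 11.2).
Data: 12 successes in 13 trials (from the sequence). The binomial likelihood contributes p^12(1−p)^1, so the posterior is Beta(8.1+12, 11.2+1) = Beta(20.1, 12.2).
For Beta(a, b) with a, b > 1 the mode is (a−1)/(a+b−2) = 19.1/30.3 ≈ 0.6304.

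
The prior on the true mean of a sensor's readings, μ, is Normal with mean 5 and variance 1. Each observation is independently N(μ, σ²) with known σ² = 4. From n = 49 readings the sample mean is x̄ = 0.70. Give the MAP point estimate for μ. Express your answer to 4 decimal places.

n = 49, x̄ = 0.70.
For a Normal prior and Normal likelihood with known variance, the posterior is Normal; its mode equals its mean, the precision-weighted average.
Prior precision 1/σ₀² = 1/1 = 1; data precision n/σ² = 49/4 = 12.25.
μ̂ = (1·5 + 12.25·0.7) / (1 + 12.25) = 13.575/13.25 = 543/530 ≈ 1.0245.

μ̂_MAP = 1.0245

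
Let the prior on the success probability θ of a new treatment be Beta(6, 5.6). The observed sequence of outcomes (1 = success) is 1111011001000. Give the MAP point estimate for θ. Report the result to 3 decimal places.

θ̂_MAP = 0.531

Prior: Beta(6, 5.6).
Data: 7 successes in 13 trials (from the sequence). The binomial likelihood contributes θ^7(1−θ)^6, so the posterior is Beta(6+7, 5.6+6) = Beta(13, 11.6).
For Beta(a, b) with a, b > 1 the mode is (a−1)/(a+b−2) = 12/22.6 ≈ 0.531.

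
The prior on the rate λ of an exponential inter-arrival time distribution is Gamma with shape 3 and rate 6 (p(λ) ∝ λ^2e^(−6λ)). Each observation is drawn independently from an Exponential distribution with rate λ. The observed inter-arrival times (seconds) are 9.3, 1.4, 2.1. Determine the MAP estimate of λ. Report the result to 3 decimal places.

The Exponential(rate=λ) likelihood is ∝ λ^n e^(−λΣtᵢ). Here n = 3 and Σtᵢ = 9.3 + 1.4 + 2.1 = 12.8.
Posterior ∝ λ^2e^(−6λ) · λ^3e^(−12.8λ) = λ^5e^(−18.8λ), i.e. Gamma(6, 18.8).
Mode = (a−1)/b = 5/18.8 ≈ 0.266.

λ̂_MAP = 0.266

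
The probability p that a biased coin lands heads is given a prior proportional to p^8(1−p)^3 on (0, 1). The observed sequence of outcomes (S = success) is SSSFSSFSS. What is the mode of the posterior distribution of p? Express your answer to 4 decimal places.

The prior density ∝ p^8(1−p)^3 is the kernel of Beta(9, 4).
Data: 7 successes in 9 trials (from the sequence). The binomial likelihood contributes p^7(1−p)^2, so the posterior is Beta(9+7, 4+2) = Beta(16, 6).
For Beta(a, b) with a, b > 1 the mode is (a−1)/(a+b−2) = 15/20 ≈ 0.7500.

p̂_MAP = 0.7500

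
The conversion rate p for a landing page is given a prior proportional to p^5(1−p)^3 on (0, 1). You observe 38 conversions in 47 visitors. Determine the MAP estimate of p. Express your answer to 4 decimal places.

The prior density ∝ p^5(1−p)^3 is the kernel of Beta(6, 4).
Data: 38 successes in 47 trials. The binomial likelihood contributes p^38(1−p)^9, so the posterior is Beta(6+38, 4+9) = Beta(44, 13).
For Beta(a, b) with a, b > 1 the mode is (a−1)/(a+b−2) = 43/55 ≈ 0.7818.

p̂_MAP = 0.7818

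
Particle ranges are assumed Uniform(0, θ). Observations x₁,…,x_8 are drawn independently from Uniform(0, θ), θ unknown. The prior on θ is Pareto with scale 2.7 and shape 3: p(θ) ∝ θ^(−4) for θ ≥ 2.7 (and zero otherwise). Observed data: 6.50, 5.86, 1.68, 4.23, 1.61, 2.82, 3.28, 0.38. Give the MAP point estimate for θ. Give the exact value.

The Uniform(0, θ) likelihood is θ^(−n) for θ ≥ max(xᵢ), zero otherwise. Here max(xᵢ) = 6.50.
Posterior ∝ θ^(−4) · θ^(−8) = θ^(−12) on θ ≥ max(2.7, 6.50) = 6.50.
This density is strictly decreasing in θ, so the posterior mode lies at the lower boundary of the support.

θ̂_MAP = 6.50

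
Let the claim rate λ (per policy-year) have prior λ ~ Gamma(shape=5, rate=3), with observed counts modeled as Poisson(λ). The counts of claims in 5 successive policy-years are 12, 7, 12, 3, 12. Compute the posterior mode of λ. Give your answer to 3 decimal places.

λ̂_MAP = 6.250

Σxᵢ = 12+7+12+3+12 = 46, with n = 5.
Posterior ∝ λ^4e^(−3λ) · λ^46e^(−5λ) = λ^50e^(−8λ), i.e. Gamma(shape=51, rate=8).
The mode of a Gamma(a, b) with a ≥ 1 (shape–rate) is (a−1)/b = 50/8 ≈ 6.250.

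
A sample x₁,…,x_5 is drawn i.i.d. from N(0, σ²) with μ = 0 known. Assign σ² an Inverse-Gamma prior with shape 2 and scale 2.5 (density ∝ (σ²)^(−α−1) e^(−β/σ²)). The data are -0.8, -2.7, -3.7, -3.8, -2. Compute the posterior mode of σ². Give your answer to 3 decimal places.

Sum of squared deviations about the known mean: SS = (-0.8−0)² + (-2.7−0)² + (-3.7−0)² + (-3.8−0)² + (-2−0)² = 40.06.
The Normal likelihood contributes (σ²)^(−n/2) exp(−SS/(2σ²)), so the posterior is Inverse-Gamma(α + n/2, β + SS/2) = Inverse-Gamma(4.5, 22.53).
The mode of Inverse-Gamma(a, b) is b/(a+1) = 22.53/5.5 ≈ 4.096.

σ̂²_MAP = 4.096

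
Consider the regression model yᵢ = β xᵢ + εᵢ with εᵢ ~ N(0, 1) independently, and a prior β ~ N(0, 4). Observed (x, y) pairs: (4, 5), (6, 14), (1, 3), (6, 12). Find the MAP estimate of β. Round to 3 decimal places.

β̂_MAP = 2.006

log p(β | y) = −Σ(yᵢ − βxᵢ)²/(2·1) − β²/(2·4) + const.
Setting the derivative to zero: Σxᵢ(yᵢ − βxᵢ)/1 − β/4 = 0, so β = Σxᵢyᵢ / (Σxᵢ² + σ²/τ²).
Σxᵢyᵢ = 4·5 + 6·14 + 1·3 + 6·12 = 179; Σxᵢ² = 89; σ²/τ² = 0.25.
β̂_MAP = 179 / (89 + 0.25) = 179/89.25 ≈ 2.006.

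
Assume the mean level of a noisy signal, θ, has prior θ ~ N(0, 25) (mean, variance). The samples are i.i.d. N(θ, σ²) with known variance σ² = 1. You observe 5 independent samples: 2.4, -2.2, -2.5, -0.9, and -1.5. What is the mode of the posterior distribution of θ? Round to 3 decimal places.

θ̂_MAP = -0.933

n = 5; x̄ = (2.4 + (-2.2) + (-2.5) + (-0.9) + (-1.5))/5 = -4.7/5 = -0.94.
For a Normal prior and Normal likelihood with known variance, the posterior is Normal; its mode equals its mean, the precision-weighted average.
Prior precision 1/σ₀² = 1/25 = 0.04; data precision n/σ² = 5/1 = 5.
θ̂ = (0.04·0 + 5·(-0.94)) / (0.04 + 5) = (-4.7)/5.04 = -235/252 ≈ -0.933.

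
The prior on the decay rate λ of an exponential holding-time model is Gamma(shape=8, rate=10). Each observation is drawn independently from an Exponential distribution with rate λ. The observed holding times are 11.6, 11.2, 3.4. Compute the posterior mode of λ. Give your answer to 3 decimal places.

λ̂_MAP = 0.276

The Exponential(rate=λ) likelihood is ∝ λ^n e^(−λΣtᵢ). Here n = 3 and Σtᵢ = 11.6 + 11.2 + 3.4 = 26.2.
Posterior ∝ λ^7e^(−10λ) · λ^3e^(−26.2λ) = λ^10e^(−36.2λ), i.e. Gamma(11, 36.2).
Mode = (a−1)/b = 10/36.2 ≈ 0.276.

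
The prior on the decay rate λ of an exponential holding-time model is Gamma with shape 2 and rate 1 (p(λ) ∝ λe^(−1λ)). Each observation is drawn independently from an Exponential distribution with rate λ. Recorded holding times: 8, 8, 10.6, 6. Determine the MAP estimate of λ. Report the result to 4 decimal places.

λ̂_MAP = 0.1488

The Exponential(rate=λ) likelihood is ∝ λ^n e^(−λΣtᵢ). Here n = 4 and Σtᵢ = 8 + 8 + 10.6 + 6 = 32.6.
Posterior ∝ λe^(−1λ) · λ^4e^(−32.6λ) = λ^5e^(−33.6λ), i.e. Gamma(6, 33.6).
Mode = (a−1)/b = 5/33.6 ≈ 0.1488.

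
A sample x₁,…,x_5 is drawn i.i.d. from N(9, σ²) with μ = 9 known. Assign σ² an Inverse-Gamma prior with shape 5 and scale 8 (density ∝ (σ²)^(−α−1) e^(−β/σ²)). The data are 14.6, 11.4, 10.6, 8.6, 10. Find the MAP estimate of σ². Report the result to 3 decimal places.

σ̂²_MAP = 3.344

Sum of squared deviations about the known mean: SS = (14.6−9)² + (11.4−9)² + (10.6−9)² + (8.6−9)² + (10−9)² = 40.84.
The Normal likelihood contributes (σ²)^(−n/2) exp(−SS/(2σ²)), so the posterior is Inverse-Gamma(α + n/2, β + SS/2) = Inverse-Gamma(7.5, 28.42).
The mode of Inverse-Gamma(a, b) is b/(a+1) = 28.42/8.5 ≈ 3.344.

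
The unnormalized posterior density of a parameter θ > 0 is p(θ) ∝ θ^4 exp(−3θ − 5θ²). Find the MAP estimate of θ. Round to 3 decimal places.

θ̂_MAP = 0.500

ℓ'(θ) = 4/θ − 3 − 10θ. Setting this to zero and multiplying by θ: 10θ² + 3θ − 4 = 0.
θ = (−3 + √(3² + 4·10·4)) / (2·10) = (−3 + √169) / 20 = (−3 + 13)/20 = 1/2.
ℓ''(θ) = −4/θ² − 10 < 0, confirming a maximum.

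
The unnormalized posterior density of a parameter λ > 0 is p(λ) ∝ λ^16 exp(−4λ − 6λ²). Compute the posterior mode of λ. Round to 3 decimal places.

λ̂_MAP = 1.000

ℓ'(λ) = 16/λ − 4 − 12λ. Setting this to zero and multiplying by λ: 12λ² + 4λ − 16 = 0.
λ = (−4 + √(4² + 4·12·16)) / (2·12) = (−4 + √784) / 24 = (−4 + 28)/24 = 1.
ℓ''(λ) = −16/λ² − 12 < 0, confirming a maximum.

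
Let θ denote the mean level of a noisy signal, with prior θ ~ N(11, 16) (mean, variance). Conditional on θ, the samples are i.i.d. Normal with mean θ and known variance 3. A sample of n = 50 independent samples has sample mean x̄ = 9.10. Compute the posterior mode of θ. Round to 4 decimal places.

n = 50, x̄ = 9.10.
For a Normal prior and Normal likelihood with known variance, the posterior is Normal; its mode equals its mean, the precision-weighted average.
Prior precision 1/σ₀² = 1/16 = 0.0625; data precision n/σ² = 50/3.
θ̂ = (0.0625·11 + (50/3)·9.1) / (0.0625 + 50/3) = (7313/48)/(803/48) = 7313/803 ≈ 9.1071.

θ̂_MAP = 9.1071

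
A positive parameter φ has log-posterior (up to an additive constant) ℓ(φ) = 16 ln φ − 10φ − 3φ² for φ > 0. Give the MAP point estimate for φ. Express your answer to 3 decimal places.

ℓ'(φ) = 16/φ − 10 − 6φ. Setting this to zero and multiplying by φ: 6φ² + 10φ − 16 = 0.
φ = (−10 + √(10² + 4·6·16)) / (2·6) = (−10 + √484) / 12 = (−10 + 22)/12 = 1.
ℓ''(φ) = −16/φ² − 6 < 0, confirming a maximum.

φ̂_MAP = 1.000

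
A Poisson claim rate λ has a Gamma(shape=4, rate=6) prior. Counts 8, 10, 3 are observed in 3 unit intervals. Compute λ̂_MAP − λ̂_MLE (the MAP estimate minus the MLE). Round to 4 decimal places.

MAP − MLE = -4.3333

Σxᵢ = 21. Posterior is Gamma(25, 9); MAP = (25−1)/9 = 24/9 ≈ 2.66667.
MLE = x̄ = 21/3 ≈ 7.00000.
Difference = 24/9 − 21/3 = -13/3 ≈ -4.3333.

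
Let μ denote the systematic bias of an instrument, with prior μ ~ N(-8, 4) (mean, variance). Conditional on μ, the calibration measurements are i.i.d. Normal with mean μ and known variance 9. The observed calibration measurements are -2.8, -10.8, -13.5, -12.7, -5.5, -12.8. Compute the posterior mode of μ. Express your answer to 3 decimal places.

n = 6; x̄ = ((-2.8) + (-10.8) + (-13.5) + (-12.7) + (-5.5) + (-12.8))/6 = -58.1/6 = -581/60 ≈ -9.6833.
For a Normal prior and Normal likelihood with known variance, the posterior is Normal; its mode equals its mean, the precision-weighted average.
Prior precision 1/σ₀² = 1/4 = 0.25; data precision n/σ² = 6/9 = 2/3.
μ̂ = (0.25·(-8) + (2/3)·(-581/60)) / (0.25 + 2/3) = (-761/90)/(11/12) = -1522/165 ≈ -9.224.

μ̂_MAP = -9.224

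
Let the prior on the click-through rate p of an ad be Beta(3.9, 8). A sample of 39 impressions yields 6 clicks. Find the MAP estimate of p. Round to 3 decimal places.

Prior: Beta(3.9, 8).
Data: 6 successes in 39 trials. The binomial likelihood contributes p^6(1−p)^33, so the posterior is Beta(3.9+6, 8+33) = Beta(9.9, 41).
For Beta(a, b) with a, b > 1 the mode is (a−1)/(a+b−2) = 8.9/48.9 ≈ 0.182.

p̂_MAP = 0.182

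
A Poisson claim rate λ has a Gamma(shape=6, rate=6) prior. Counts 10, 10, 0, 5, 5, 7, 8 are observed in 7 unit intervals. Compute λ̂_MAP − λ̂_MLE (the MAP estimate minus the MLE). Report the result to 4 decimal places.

MAP − MLE = -2.5824

Σxᵢ = 45. Posterior is Gamma(51, 13); MAP = (51−1)/13 = 50/13 ≈ 3.84615.
MLE = x̄ = 45/7 ≈ 6.42857.
Difference = 50/13 − 45/7 = -235/91 ≈ -2.5824.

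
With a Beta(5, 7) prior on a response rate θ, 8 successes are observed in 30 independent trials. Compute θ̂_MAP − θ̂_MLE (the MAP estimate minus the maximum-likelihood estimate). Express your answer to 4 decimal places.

Posterior is Beta(13, 29); MAP = (13−1)/(42−2) = 12/40 ≈ 0.30000.
MLE ignores the prior: θ̂_MLE = k/n = 8/30 ≈ 0.26667.
Difference = 12/40 − 8/30 = 1/30 ≈ 0.0333.

MAP − MLE = 0.0333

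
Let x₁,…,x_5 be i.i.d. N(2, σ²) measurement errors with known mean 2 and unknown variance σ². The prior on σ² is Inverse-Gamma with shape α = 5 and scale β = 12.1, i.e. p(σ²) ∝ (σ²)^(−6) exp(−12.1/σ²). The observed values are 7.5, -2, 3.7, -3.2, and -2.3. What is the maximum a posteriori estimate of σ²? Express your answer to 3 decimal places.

Sum of squared deviations about the known mean: SS = (7.5−2)² + (-2−2)² + (3.7−2)² + (-3.2−2)² + (-2.3−2)² = 94.67.
The Normal likelihood contributes (σ²)^(−n/2) exp(−SS/(2σ²)), so the posterior is Inverse-Gamma(α + n/2, β + SS/2) = Inverse-Gamma(7.5, 59.435).
The mode of Inverse-Gamma(a, b) is b/(a+1) = 59.435/8.5 ≈ 6.992.

σ̂²_MAP = 6.992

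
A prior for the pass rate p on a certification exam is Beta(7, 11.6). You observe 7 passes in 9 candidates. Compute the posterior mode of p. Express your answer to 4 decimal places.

p̂_MAP = 0.5078

Prior: Beta(7, 11.6).
Data: 7 successes in 9 trials. The binomial likelihood contributes p^7(1−p)^2, so the posterior is Beta(7+7, 11.6+2) = Beta(14, 13.6).
For Beta(a, b) with a, b > 1 the mode is (a−1)/(a+b−2) = 13/25.6 ≈ 0.5078.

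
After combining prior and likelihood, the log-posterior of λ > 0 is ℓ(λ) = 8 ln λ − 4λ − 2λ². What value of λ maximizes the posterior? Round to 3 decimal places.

λ̂_MAP = 1.000

ℓ'(λ) = 8/λ − 4 − 4λ. Setting this to zero and multiplying by λ: 4λ² + 4λ − 8 = 0.
λ = (−4 + √(4² + 4·4·8)) / (2·4) = (−4 + √144) / 8 = (−4 + 12)/8 = 1.
ℓ''(λ) = −8/λ² − 4 < 0, confirming a maximum.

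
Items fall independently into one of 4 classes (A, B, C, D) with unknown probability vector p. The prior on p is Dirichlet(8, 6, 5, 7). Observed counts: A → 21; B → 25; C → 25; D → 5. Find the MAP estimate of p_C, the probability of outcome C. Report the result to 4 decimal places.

MAP estimate of p_C = 0.2959

The posterior is Dirichlet(αᵢ + nᵢ) = Dirichlet(29, 31, 30, 12).
For a Dirichlet(a₁,…,a_K) with all aᵢ > 1, the mode has j-th component (aⱼ − 1)/(Σaᵢ − K).
Here Σaᵢ = 102 and K = 4, so p_C = (30 − 1)/(102 − 4) = 29/98 ≈ 0.2959.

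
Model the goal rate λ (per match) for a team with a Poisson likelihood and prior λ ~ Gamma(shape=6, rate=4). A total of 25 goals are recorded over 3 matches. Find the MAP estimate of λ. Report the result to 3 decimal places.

Σxᵢ = 25, n = 3.
Posterior ∝ λ^5e^(−4λ) · λ^25e^(−3λ) = λ^30e^(−7λ), i.e. Gamma(shape=31, rate=7).
The mode of a Gamma(a, b) with a ≥ 1 (shape–rate) is (a−1)/b = 30/7 ≈ 4.286.

λ̂_MAP = 4.286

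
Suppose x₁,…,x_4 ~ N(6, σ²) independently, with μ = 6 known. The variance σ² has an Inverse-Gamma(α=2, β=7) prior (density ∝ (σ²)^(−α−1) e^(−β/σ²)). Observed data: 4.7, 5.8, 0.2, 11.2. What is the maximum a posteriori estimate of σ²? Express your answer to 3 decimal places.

σ̂²_MAP = 7.641

Sum of squared deviations about the known mean: SS = (4.7−6)² + (5.8−6)² + (0.2−6)² + (11.2−6)² = 62.41.
The Normal likelihood contributes (σ²)^(−n/2) exp(−SS/(2σ²)), so the posterior is Inverse-Gamma(α + n/2, β + SS/2) = Inverse-Gamma(4, 38.205).
The mode of Inverse-Gamma(a, b) is b/(a+1) = 38.205/5 ≈ 7.641.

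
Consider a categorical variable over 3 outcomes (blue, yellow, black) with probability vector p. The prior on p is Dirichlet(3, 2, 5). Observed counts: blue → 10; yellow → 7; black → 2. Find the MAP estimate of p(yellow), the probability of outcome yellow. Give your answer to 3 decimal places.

MAP estimate of p(yellow) = 0.308

The posterior is Dirichlet(αᵢ + nᵢ) = Dirichlet(13, 9, 7).
For a Dirichlet(a₁,…,a_K) with all aᵢ > 1, the mode has j-th component (aⱼ − 1)/(Σaᵢ − K).
Here Σaᵢ = 29 and K = 3, so p(yellow) = (9 − 1)/(29 − 3) = 8/26 ≈ 0.308.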